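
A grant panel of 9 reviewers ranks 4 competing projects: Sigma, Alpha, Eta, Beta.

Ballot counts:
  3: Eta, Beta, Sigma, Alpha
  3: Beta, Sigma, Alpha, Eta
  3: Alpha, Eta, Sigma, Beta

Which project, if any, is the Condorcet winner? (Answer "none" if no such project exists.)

Check each pair by majority over 9 ballots:
Sigma vs Alpha: Sigma, 6–3.
Sigma–Eta: Eta 6–3.
Sigma vs Beta: Beta wins 6–3.
Alpha vs Eta: Alpha, 6–3.
Alpha vs Beta: Beta, 6–3.
Eta–Beta: Eta 6–3.
No project is unbeaten: Sigma loses to Eta; Alpha loses to Sigma; Eta loses to Alpha; Beta loses to Eta. In particular Sigma → Alpha → Eta → Sigma is a majority cycle — no Condorcet winner exists.

none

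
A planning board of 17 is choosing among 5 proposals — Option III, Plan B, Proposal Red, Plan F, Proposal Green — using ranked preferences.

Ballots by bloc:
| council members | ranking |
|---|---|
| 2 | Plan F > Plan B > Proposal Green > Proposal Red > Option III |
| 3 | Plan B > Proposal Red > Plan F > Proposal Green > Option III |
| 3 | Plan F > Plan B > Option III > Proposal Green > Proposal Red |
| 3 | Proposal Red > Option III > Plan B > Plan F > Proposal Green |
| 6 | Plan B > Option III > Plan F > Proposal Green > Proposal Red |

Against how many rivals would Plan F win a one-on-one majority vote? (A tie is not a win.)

Plan F against each rival (17 council members):
Plan F vs Option III: 8 to 9, Option III.
Plan F vs Plan B: Plan F is ranked higher on 2+3 = 5 ballots, Plan B on 12. Plan B wins 12–5.
Plan F vs Proposal Red: Plan F, 11–6.
Plan F vs Proposal Green: Plan F wins 17–0.
Plan F beats Proposal Red, Proposal Green; loses to Option III, Plan B — 2 pairwise wins.

2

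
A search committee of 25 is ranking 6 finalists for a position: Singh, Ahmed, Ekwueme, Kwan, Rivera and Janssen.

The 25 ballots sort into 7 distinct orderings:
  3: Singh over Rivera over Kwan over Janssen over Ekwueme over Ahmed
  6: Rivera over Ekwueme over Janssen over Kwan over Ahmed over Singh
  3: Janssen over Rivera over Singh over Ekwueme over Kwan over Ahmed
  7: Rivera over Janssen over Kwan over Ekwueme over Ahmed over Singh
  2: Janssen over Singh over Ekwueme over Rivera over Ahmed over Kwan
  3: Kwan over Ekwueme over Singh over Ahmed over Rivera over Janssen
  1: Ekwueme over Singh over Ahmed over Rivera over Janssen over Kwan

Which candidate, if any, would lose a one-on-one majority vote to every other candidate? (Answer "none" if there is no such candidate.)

Head-to-head results (25 committee members):
Singh vs Ahmed: 3+3+2+3+1 = 12 for Singh, 13 for Ahmed — Ahmed by 13–12.
Singh–Ekwueme: Ekwueme 17–8.
Singh vs Kwan: Kwan, 16–9.
Singh vs Rivera: Rivera, 16–9.
Singh vs Janssen: Singh preferred on 3+3+1 = 7 ballots; Janssen wins 18–7.
Ahmed vs Ekwueme: Ekwueme wins 25–0.
Ahmed vs Kwan: Ahmed is ranked higher on 2+1 = 3 ballots, Kwan on 22. Kwan wins 22–3.
Ahmed–Rivera: Rivera 21–4.
Ahmed–Janssen: Janssen 21–4.
Ekwueme vs Kwan: Kwan, 13–12.
Ekwueme vs Rivera: Rivera wins 19–6.
Ekwueme vs Janssen: 10 to 15, Janssen.
Kwan–Rivera: Rivera 22–3.
Kwan vs Janssen: Janssen, 19–6.
Rivera vs Janssen: Rivera is ranked higher on 3+6+7+3+1 = 20 ballots, Janssen on 5. Rivera wins 20–5.
Singh is beaten in every head-to-head and is the Condorcet loser.

Singh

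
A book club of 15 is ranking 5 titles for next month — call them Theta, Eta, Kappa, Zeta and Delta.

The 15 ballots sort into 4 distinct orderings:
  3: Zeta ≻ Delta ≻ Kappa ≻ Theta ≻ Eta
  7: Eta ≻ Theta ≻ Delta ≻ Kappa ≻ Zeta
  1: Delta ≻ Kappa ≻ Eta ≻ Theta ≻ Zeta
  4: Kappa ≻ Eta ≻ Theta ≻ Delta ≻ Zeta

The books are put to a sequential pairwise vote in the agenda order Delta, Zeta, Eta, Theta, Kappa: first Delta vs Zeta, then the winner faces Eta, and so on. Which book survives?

Kappa

Round 1: Delta vs Zeta — 12–3, Delta advances.
Round 2: Delta vs Eta — 4–11, Eta advances.
Round 3: Eta vs Theta — 12–3, Eta advances.
Round 4: Eta vs Kappa — 7–8, Kappa advances.
The agenda winner is Kappa.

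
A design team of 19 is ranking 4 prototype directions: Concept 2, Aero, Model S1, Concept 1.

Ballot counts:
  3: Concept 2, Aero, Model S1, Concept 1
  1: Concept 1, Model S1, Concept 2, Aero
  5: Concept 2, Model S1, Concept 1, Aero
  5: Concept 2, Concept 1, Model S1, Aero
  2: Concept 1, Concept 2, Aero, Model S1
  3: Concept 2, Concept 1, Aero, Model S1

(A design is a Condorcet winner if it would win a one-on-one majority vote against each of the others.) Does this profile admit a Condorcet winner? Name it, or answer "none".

Head-to-head results (19 engineers):
Concept 2 vs Aero: Concept 2, 19–0.
Concept 2 vs Model S1: Concept 2 wins 18–1.
Concept 2 vs Concept 1: Concept 2, 16–3.
Aero–Model S1: Model S1 11–8.
Aero vs Concept 1: Concept 1 wins 16–3.
Model S1 vs Concept 1: Concept 1, 11–8.
Only Concept 2 has no losses; Concept 2 is the Condorcet winner.

Concept 2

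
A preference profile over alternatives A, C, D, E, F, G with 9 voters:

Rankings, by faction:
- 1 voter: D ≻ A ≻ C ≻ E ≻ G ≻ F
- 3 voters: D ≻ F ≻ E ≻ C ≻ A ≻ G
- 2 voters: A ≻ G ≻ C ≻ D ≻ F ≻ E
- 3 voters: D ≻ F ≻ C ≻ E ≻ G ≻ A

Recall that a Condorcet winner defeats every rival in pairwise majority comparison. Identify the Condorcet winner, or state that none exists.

Pairwise majorities:
A vs C: C, 6–3.
A–D: D 7–2.
A vs E: E wins 6–3.
A vs F: F, 6–3.
A vs G: A, 6–3.
C vs D: D, 7–2.
C–E: C 6–3.
C vs F: F, 6–3.
C–G: C 7–2.
D vs E: D, 9–0.
D–F: D 9–0.
D vs G: D, 7–2.
E vs F: F, 8–1.
E vs G: E, 7–2.
F–G: F 6–3.
D wins every pairwise contest, so D is the Condorcet winner.

D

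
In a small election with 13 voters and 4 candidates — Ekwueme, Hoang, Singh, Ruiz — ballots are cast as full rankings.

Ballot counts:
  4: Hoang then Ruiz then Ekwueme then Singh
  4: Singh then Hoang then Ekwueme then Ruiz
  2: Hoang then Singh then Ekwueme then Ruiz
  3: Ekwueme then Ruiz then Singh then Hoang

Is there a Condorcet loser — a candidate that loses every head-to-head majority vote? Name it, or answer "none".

none

Pairwise majorities:
Ekwueme vs Hoang: 3 to 10, Hoang.
Ekwueme vs Singh: Ekwueme, 7–6.
Ekwueme vs Ruiz: 4+2+3 = 9 for Ekwueme, 4 for Ruiz — Ekwueme by 9–4.
Hoang vs Singh: 6 to 7, Singh.
Hoang vs Ruiz: Hoang is ranked higher on 4+4+2 = 10 ballots, Ruiz on 3. Hoang wins 10–3.
Singh vs Ruiz: Ruiz, 7–6.
Each candidate has at least one pairwise win (Ekwueme beats Singh; Hoang beats Ekwueme; Singh beats Hoang; Ruiz beats Singh) — no Condorcet loser.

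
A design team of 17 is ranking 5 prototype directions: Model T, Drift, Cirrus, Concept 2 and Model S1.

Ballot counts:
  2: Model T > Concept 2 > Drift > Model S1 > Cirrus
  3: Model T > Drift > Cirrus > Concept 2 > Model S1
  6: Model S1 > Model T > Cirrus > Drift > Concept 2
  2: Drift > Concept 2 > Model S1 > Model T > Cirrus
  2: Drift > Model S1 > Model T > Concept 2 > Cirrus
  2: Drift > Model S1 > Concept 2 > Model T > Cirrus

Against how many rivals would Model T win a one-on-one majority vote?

3

Model T against each rival (17 engineers):
Model T vs Drift: Model T wins 11–6.
Model T vs Cirrus: Model T, 17–0.
Model T vs Concept 2: Model T wins 13–4.
Model T vs Model S1: 2+3 = 5 for Model T, 12 for Model S1 — Model S1 by 12–5.
Model T beats Drift, Cirrus, Concept 2; loses to Model S1 — 3 pairwise wins.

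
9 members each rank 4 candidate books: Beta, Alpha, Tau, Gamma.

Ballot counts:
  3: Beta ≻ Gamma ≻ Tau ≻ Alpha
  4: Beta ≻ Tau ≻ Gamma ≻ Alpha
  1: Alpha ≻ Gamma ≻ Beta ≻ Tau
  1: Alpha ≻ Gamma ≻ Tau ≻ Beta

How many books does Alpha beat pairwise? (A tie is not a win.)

Alpha against each rival (9 members):
Alpha vs Beta: Alpha is ranked higher on 1+1 = 2 ballots, Beta on 7. Beta wins 7–2.
Alpha vs Tau: Tau, 7–2.
Alpha vs Gamma: Gamma, 7–2.
Alpha beats no one; loses to Beta, Tau, Gamma — 0 pairwise wins.

0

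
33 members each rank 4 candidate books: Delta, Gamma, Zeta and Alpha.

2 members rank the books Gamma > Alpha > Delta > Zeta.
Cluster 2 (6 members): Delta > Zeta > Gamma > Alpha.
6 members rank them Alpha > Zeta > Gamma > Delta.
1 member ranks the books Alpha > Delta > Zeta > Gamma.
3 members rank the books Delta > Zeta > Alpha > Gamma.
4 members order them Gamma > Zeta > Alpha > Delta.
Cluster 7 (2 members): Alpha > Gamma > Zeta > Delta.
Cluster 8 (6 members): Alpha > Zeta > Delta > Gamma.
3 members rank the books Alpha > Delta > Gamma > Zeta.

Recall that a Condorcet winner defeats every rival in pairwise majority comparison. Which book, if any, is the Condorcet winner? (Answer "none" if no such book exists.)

Pairwise majorities:
Delta vs Gamma: 6+1+3+6+3 = 19 for Delta, 14 for Gamma — Delta by 19–14.
Delta vs Zeta: 2+6+1+3+3 = 15 for Delta, 18 for Zeta — Zeta by 18–15.
Delta–Alpha: Alpha 24–9.
Gamma vs Zeta: Zeta, 22–11.
Gamma vs Alpha: Alpha, 21–12.
Zeta vs Alpha: Zeta preferred on 6+3+4 = 13 ballots; Alpha wins 20–13.
Alpha beats each of Delta, Gamma, Zeta — Alpha is the Condorcet winner.

Alpha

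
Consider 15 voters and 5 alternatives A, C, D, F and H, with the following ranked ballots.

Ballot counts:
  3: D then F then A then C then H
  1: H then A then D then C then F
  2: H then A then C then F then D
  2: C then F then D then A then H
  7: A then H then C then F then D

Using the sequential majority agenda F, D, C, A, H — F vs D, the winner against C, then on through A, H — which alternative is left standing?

A

Round 1: F vs D — 11–4, F advances.
Round 2: F vs C — 3–12, C advances.
Round 3: C vs A — 2–13, A advances.
Round 4: A vs H — 12–3, A advances.
A survives the agenda.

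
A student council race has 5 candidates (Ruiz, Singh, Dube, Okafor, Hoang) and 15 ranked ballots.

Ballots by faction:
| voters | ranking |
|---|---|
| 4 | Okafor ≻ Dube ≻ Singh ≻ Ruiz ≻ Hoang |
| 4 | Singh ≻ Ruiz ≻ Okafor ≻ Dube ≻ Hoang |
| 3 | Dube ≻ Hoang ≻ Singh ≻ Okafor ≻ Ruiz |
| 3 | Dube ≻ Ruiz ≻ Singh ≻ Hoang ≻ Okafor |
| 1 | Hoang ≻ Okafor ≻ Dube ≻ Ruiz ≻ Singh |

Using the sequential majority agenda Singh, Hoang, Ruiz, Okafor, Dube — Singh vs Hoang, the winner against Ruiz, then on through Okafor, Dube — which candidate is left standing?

Round 1: Singh vs Hoang — 11–4, Singh advances.
Round 2: Singh vs Ruiz — 11–4, Singh advances.
Round 3: Singh vs Okafor — 10–5, Singh advances.
Round 4: Singh vs Dube — 4–11, Dube advances.
Dube survives the agenda.

Dube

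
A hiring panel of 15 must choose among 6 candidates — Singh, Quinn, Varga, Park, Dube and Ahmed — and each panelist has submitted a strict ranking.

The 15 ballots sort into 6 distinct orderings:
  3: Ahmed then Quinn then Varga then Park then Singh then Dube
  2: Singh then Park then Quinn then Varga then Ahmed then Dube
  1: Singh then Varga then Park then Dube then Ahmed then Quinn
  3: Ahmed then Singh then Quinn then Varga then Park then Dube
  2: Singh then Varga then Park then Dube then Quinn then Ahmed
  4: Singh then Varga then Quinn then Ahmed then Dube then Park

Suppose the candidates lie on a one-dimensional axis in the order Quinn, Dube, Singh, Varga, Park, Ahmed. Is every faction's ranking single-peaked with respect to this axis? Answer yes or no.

Axis positions: Quinn=1, Dube=2, Singh=3, Varga=4, Park=5, Ahmed=6.
Faction 1: ranking walks positions 6-1-4-5-3-2; Quinn is ranked above Park even though Park lies between Quinn and the peak Ahmed on the axis — preferences dip and rise again. Not single-peaked.
Faction 2: ranking walks positions 3-5-1-4-6-2; Park is ranked above Varga even though Varga lies between Park and the peak Singh on the axis — preferences dip and rise again. Not single-peaked.
Faction 3 (peak Singh at position 3): ranking walks positions 3-4-5-2-6-1, expanding outward from the peak — single-peaked.
Faction 4: ranking walks positions 6-3-1-4-5-2; Singh is ranked above Park even though Park lies between Singh and the peak Ahmed on the axis — preferences dip and rise again. Not single-peaked.
Faction 5 (peak Singh at position 3): ranking walks positions 3-4-5-2-1-6, expanding outward from the peak — single-peaked.
Faction 6: ranking walks positions 3-4-1-6-2-5; Quinn is ranked above Dube even though Dube lies between Quinn and the peak Singh on the axis — preferences dip and rise again. Not single-peaked.
Faction 1 violates single-peakedness, so the profile is not single-peaked on this axis.

no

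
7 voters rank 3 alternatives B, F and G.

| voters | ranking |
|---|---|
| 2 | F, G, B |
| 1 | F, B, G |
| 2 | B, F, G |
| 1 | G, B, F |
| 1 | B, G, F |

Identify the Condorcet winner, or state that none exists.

B

Pairwise majorities:
B vs F: 2+1+1 = 4 for B, 3 for F — B by 4–3.
B vs G: 4 to 3, B.
F vs G: F preferred on 2+1+2 = 5 ballots; F wins 5–2.
B defeats every rival head-to-head and is the Condorcet winner.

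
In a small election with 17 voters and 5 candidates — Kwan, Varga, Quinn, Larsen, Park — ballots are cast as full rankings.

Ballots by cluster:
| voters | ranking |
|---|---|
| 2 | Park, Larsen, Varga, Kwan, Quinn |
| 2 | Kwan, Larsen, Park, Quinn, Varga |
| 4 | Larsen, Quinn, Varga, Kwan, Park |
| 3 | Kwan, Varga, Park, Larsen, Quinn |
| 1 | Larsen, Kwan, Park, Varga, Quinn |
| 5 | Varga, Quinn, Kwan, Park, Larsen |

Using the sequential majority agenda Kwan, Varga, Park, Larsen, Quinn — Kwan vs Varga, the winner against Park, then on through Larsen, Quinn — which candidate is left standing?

Round 1: Kwan vs Varga — 6–11, Varga advances.
Round 2: Varga vs Park — 12–5, Varga advances.
Round 3: Varga vs Larsen — 8–9, Larsen advances.
Round 4: Larsen vs Quinn — 12–5, Larsen advances.
The agenda winner is Larsen.

Larsen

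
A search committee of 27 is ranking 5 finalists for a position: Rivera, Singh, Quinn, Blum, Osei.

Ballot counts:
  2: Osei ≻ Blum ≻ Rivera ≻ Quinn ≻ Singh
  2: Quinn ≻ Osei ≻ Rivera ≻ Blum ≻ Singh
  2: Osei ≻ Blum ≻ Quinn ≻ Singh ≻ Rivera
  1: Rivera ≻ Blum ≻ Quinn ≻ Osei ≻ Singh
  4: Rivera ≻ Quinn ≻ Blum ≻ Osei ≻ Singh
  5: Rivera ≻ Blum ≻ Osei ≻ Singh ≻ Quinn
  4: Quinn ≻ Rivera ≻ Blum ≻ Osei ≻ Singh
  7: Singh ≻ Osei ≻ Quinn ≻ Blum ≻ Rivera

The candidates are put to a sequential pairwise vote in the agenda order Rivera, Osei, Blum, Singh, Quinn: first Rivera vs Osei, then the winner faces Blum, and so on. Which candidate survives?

Round 1: Rivera vs Osei — 14–13, Rivera advances.
Round 2: Rivera vs Blum — 16–11, Rivera advances.
Round 3: Rivera vs Singh — 18–9, Rivera advances.
Round 4: Rivera vs Quinn — 12–15, Quinn advances.
The agenda winner is Quinn.

Quinn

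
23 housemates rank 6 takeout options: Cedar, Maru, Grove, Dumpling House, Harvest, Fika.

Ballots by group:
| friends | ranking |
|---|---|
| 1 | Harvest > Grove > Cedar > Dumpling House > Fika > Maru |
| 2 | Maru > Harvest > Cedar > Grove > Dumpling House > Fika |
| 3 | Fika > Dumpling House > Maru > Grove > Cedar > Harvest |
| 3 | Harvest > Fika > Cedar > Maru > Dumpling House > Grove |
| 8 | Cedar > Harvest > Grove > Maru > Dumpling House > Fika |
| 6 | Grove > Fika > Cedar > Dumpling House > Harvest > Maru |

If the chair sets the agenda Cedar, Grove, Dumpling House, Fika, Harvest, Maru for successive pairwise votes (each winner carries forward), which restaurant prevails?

Harvest

Round 1: Cedar vs Grove — 13–10, Cedar advances.
Round 2: Cedar vs Dumpling House — 20–3, Cedar advances.
Round 3: Cedar vs Fika — 11–12, Fika advances.
Round 4: Fika vs Harvest — 9–14, Harvest advances.
Round 5: Harvest vs Maru — 18–5, Harvest advances.
The agenda winner is Harvest.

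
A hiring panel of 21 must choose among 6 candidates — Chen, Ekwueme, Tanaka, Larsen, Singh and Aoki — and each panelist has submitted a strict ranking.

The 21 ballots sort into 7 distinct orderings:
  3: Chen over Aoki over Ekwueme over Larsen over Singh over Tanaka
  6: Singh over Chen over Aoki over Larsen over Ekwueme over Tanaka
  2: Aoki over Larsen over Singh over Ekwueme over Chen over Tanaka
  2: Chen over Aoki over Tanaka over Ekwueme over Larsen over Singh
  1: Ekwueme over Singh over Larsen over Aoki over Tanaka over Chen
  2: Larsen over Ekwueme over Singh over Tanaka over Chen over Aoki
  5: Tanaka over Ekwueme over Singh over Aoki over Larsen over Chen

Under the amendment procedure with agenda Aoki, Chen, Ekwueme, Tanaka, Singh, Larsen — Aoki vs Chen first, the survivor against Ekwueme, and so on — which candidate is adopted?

Round 1: Aoki vs Chen — 8–13, Chen advances.
Round 2: Chen vs Ekwueme — 11–10, Chen advances.
Round 3: Chen vs Tanaka — 13–8, Chen advances.
Round 4: Chen vs Singh — 5–16, Singh advances.
Round 5: Singh vs Larsen — 12–9, Singh advances.
The agenda winner is Singh.

Singh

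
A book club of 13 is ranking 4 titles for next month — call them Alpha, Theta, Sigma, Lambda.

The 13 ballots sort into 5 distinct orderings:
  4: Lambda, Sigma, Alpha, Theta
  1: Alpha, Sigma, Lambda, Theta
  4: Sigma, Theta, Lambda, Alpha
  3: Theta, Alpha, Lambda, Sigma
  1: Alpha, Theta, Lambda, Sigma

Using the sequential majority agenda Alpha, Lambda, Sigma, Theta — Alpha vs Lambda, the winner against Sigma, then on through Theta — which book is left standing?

Theta

Round 1: Alpha vs Lambda — 5–8, Lambda advances.
Round 2: Lambda vs Sigma — 8–5, Lambda advances.
Round 3: Lambda vs Theta — 5–8, Theta advances.
Theta survives the agenda.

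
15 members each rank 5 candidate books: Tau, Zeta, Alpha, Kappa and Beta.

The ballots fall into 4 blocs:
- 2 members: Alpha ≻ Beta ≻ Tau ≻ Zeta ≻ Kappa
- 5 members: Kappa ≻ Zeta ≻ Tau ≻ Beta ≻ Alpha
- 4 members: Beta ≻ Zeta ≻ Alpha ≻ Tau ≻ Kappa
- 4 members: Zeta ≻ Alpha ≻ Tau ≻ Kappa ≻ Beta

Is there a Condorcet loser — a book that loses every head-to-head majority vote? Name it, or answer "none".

Pairwise majorities:
Tau vs Zeta: Tau preferred on 2 ballots; Zeta wins 13–2.
Tau vs Alpha: 5 to 10, Alpha.
Tau vs Kappa: Tau wins 10–5.
Tau vs Beta: 5+4 = 9 for Tau, 6 for Beta — Tau by 9–6.
Zeta–Alpha: Zeta 13–2.
Zeta vs Kappa: 2+4+4 = 10 for Zeta, 5 for Kappa — Zeta by 10–5.
Zeta vs Beta: Zeta is ranked higher on 5+4 = 9 ballots, Beta on 6. Zeta wins 9–6.
Alpha vs Kappa: Alpha wins 10–5.
Alpha vs Beta: Beta, 9–6.
Kappa vs Beta: Kappa preferred on 5+4 = 9 ballots; Kappa wins 9–6.
Every book wins at least one matchup (Tau beats Kappa; Zeta beats Tau; Alpha beats Tau; Kappa beats Beta; Beta beats Alpha), so there is no Condorcet loser.

none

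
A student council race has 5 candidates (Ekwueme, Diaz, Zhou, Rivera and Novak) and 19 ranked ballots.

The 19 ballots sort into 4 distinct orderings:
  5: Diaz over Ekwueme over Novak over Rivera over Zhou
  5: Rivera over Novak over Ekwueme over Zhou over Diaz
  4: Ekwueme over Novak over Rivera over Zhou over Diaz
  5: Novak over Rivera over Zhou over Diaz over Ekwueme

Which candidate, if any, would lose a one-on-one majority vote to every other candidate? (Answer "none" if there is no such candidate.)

none

Head-to-head results (19 voters):
Ekwueme vs Diaz: 9 to 10, Diaz.
Ekwueme vs Zhou: Ekwueme wins 14–5.
Ekwueme vs Rivera: 9 to 10, Rivera.
Ekwueme vs Novak: Novak wins 10–9.
Diaz vs Zhou: 5 to 14, Zhou.
Diaz–Rivera: Rivera 14–5.
Diaz–Novak: Novak 14–5.
Zhou vs Rivera: 0 to 19, Rivera.
Zhou vs Novak: Zhou preferred on 0 ballots; Novak wins 19–0.
Rivera vs Novak: Novak, 14–5.
Each candidate has at least one pairwise win (Ekwueme beats Zhou; Diaz beats Ekwueme; Zhou beats Diaz; Rivera beats Ekwueme; Novak beats Ekwueme) — no Condorcet loser.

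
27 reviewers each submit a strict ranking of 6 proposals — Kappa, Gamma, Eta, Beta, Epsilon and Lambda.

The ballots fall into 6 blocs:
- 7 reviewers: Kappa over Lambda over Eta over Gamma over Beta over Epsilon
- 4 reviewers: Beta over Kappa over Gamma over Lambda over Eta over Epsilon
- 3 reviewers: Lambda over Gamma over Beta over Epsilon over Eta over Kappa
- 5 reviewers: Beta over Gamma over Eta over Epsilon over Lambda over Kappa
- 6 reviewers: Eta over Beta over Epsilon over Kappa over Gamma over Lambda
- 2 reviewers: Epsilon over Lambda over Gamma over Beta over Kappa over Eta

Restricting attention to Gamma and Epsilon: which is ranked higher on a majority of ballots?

Ballots ranking Gamma above Epsilon: 7 + 4 + 3 + 5 = 19.
Ballots ranking Epsilon above Gamma: 27 − 19 = 8.
Gamma wins the head-to-head 19–8.

Gamma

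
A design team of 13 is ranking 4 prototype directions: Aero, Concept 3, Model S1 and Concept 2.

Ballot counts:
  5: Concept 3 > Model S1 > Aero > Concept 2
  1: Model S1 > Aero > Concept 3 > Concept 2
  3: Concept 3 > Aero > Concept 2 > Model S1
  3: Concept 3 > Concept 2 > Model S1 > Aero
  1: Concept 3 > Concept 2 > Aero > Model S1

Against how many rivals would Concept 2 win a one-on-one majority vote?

Concept 2 against each rival (13 engineers):
Concept 2–Aero: Aero 9–4.
Concept 2 vs Concept 3: 0 for Concept 2, 13 for Concept 3 — Concept 3 by 13–0.
Concept 2–Model S1: Concept 2 7–6.
Concept 2 beats Model S1; loses to Aero, Concept 3 — 1 pairwise win.

1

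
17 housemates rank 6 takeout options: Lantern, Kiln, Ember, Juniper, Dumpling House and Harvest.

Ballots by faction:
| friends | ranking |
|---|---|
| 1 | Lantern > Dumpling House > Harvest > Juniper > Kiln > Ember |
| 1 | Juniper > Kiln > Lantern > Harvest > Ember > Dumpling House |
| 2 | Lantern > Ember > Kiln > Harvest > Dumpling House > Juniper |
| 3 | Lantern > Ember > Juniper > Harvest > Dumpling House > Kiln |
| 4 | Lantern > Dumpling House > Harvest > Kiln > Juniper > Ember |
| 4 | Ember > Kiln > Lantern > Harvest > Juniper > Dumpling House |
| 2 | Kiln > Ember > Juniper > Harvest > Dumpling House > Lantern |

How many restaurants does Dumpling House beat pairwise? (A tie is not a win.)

Dumpling House against each rival (17 friends):
Dumpling House vs Lantern: 2 for Dumpling House, 15 for Lantern — Lantern by 15–2.
Dumpling House vs Kiln: 8 to 9, Kiln.
Dumpling House vs Ember: Dumpling House preferred on 1+4 = 5 ballots; Ember wins 12–5.
Dumpling House vs Juniper: Juniper wins 10–7.
Dumpling House vs Harvest: Harvest wins 12–5.
Dumpling House beats no one; loses to Lantern, Kiln, Ember, Juniper, Harvest — 0 pairwise wins.

0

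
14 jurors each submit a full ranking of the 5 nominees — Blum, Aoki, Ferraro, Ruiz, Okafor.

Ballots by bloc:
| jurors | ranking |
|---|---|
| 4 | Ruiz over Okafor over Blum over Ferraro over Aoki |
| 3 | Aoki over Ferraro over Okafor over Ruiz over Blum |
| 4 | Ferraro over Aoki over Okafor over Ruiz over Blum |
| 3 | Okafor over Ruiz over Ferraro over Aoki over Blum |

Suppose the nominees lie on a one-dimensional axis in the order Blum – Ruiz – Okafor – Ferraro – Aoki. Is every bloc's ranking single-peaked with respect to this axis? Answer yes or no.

yes

Axis positions: Blum=1, Ruiz=2, Okafor=3, Ferraro=4, Aoki=5.
Bloc 1 (peak Ruiz at position 2): ranking walks positions 2-3-1-4-5, expanding outward from the peak — single-peaked.
Bloc 2 (peak Aoki at position 5): ranking walks positions 5-4-3-2-1, expanding outward from the peak — single-peaked.
Bloc 3 (peak Ferraro at position 4): ranking walks positions 4-5-3-2-1, expanding outward from the peak — single-peaked.
Bloc 4 (peak Okafor at position 3): ranking walks positions 3-2-4-5-1, expanding outward from the peak — single-peaked.
Every ranking is single-peaked on this axis.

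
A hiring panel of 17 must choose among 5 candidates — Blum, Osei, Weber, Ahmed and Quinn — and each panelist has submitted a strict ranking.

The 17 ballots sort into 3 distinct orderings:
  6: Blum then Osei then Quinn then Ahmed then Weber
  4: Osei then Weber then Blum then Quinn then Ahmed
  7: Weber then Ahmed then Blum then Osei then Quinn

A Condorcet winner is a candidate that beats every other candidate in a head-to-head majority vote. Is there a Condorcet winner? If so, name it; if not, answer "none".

none

Check each pair by majority over 17 ballots:
Blum vs Osei: Blum preferred on 6+7 = 13 ballots; Blum wins 13–4.
Blum vs Weber: Blum preferred on 6 ballots; Weber wins 11–6.
Blum–Ahmed: Blum 10–7.
Blum vs Quinn: Blum, 17–0.
Osei–Weber: Osei 10–7.
Osei vs Ahmed: Osei, 10–7.
Osei–Quinn: Osei 17–0.
Weber vs Ahmed: Weber preferred on 4+7 = 11 ballots; Weber wins 11–6.
Weber vs Quinn: Weber is ranked higher on 4+7 = 11 ballots, Quinn on 6. Weber wins 11–6.
Ahmed vs Quinn: Quinn wins 10–7.
Each candidate drops at least one matchup (Blum loses to Weber; Osei loses to Blum; Weber loses to Osei; Ahmed loses to Blum; Quinn loses to Blum); the cycle Blum beats Osei beats Weber beats Blum rules out a Condorcet winner.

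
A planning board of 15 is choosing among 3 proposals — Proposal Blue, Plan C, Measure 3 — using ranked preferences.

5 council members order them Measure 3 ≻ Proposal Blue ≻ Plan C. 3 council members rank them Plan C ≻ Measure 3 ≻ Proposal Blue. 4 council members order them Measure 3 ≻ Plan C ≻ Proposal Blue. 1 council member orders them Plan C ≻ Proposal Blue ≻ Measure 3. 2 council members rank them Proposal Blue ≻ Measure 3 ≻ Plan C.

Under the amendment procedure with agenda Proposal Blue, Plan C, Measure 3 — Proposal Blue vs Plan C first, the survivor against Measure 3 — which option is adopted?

Measure 3

Round 1: Proposal Blue vs Plan C — 7–8, Plan C advances.
Round 2: Plan C vs Measure 3 — 4–11, Measure 3 advances.
Measure 3 survives the agenda.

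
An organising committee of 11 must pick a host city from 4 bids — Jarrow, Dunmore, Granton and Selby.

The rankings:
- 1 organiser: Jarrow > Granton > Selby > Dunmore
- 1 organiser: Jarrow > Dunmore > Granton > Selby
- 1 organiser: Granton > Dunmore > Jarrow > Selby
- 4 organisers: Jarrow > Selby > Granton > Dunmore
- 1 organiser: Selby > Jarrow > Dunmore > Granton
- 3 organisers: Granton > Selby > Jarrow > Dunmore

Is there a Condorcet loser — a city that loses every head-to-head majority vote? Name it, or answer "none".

Dunmore

Pairwise majorities:
Jarrow vs Dunmore: 10 to 1, Jarrow.
Jarrow vs Granton: Jarrow, 7–4.
Jarrow vs Selby: 1+1+1+4 = 7 for Jarrow, 4 for Selby — Jarrow by 7–4.
Dunmore vs Granton: Dunmore preferred on 1+1 = 2 ballots; Granton wins 9–2.
Dunmore vs Selby: Selby, 9–2.
Granton vs Selby: Granton wins 6–5.
Dunmore loses to every other city — it is the Condorcet loser.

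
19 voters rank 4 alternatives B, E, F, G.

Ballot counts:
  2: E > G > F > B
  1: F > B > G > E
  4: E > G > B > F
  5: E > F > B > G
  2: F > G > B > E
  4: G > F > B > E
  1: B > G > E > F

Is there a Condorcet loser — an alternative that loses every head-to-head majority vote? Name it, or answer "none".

B

Pairwise majorities:
B–E: E 11–8.
B vs F: 4+1 = 5 for B, 14 for F — F by 14–5.
B–G: G 12–7.
E vs F: E is ranked higher on 2+4+5+1 = 12 ballots, F on 7. E wins 12–7.
E vs G: E is ranked higher on 2+4+5 = 11 ballots, G on 8. E wins 11–8.
F vs G: G wins 11–8.
Only B has no wins; B is the Condorcet loser.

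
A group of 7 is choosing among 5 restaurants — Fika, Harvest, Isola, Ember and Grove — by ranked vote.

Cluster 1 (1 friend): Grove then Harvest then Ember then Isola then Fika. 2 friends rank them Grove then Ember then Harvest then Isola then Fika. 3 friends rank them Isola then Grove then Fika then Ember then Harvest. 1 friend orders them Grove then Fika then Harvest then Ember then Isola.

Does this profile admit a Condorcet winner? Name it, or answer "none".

Check each pair by majority over 7 ballots:
Fika vs Harvest: 4 to 3, Fika.
Fika vs Isola: 1 to 6, Isola.
Fika vs Ember: Fika is ranked higher on 3+1 = 4 ballots, Ember on 3. Fika wins 4–3.
Fika vs Grove: Fika is ranked higher on 0 ballots, Grove on 7. Grove wins 7–0.
Harvest vs Isola: Harvest is ranked higher on 1+2+1 = 4 ballots, Isola on 3. Harvest wins 4–3.
Harvest vs Ember: Harvest is ranked higher on 1+1 = 2 ballots, Ember on 5. Ember wins 5–2.
Harvest vs Grove: Harvest preferred on 0 ballots; Grove wins 7–0.
Isola vs Ember: 3 to 4, Ember.
Isola vs Grove: Isola is ranked higher on 3 ballots, Grove on 4. Grove wins 4–3.
Ember vs Grove: Ember preferred on 0 ballots; Grove wins 7–0.
Grove wins every pairwise contest, so Grove is the Condorcet winner.

Grove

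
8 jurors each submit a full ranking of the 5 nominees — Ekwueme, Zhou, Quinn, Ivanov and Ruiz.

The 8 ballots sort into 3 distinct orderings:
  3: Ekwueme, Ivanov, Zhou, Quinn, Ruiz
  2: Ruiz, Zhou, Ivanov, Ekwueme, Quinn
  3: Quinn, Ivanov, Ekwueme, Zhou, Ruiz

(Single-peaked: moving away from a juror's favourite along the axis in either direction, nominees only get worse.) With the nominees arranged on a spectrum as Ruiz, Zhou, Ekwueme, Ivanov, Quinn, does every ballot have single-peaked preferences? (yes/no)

Axis positions: Ruiz=1, Zhou=2, Ekwueme=3, Ivanov=4, Quinn=5.
Group 1 (peak Ekwueme at position 3): ranking walks positions 3-4-2-5-1, expanding outward from the peak — single-peaked.
Group 2: ranking walks positions 1-2-4-3-5; Ivanov is ranked above Ekwueme even though Ekwueme lies between Ivanov and the peak Ruiz on the axis — preferences dip and rise again. Not single-peaked.
Group 3 (peak Quinn at position 5): ranking walks positions 5-4-3-2-1, expanding outward from the peak — single-peaked.
Group 2 violates single-peakedness, so the profile is not single-peaked on this axis.

no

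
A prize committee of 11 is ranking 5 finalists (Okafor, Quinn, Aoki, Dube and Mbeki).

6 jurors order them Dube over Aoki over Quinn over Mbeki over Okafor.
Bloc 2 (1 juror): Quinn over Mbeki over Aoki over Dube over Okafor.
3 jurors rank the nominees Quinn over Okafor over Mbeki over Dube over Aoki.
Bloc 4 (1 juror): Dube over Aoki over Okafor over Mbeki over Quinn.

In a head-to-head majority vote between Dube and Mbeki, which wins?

Ballots ranking Dube above Mbeki: 6 + 1 = 7.
Ballots ranking Mbeki above Dube: 11 − 7 = 4.
Dube wins the head-to-head 7–4.

Dube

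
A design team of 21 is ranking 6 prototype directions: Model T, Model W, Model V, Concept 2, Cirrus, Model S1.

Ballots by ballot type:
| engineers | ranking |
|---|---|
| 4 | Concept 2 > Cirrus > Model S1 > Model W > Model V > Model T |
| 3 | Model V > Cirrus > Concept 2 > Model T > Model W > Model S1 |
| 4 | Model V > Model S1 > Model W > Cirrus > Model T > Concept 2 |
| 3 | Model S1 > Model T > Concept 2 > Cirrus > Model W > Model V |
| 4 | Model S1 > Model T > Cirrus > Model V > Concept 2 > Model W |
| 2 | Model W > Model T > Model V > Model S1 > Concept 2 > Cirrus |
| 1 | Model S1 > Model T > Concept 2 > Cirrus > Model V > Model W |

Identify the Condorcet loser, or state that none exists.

Model W

Pairwise majorities:
Model T vs Model W: 11 to 10, Model T.
Model T vs Model V: Model T is ranked higher on 3+4+2+1 = 10 ballots, Model V on 11. Model V wins 11–10.
Model T vs Concept 2: Model T wins 14–7.
Model T vs Cirrus: 10 to 11, Cirrus.
Model T vs Model S1: Model S1, 16–5.
Model W vs Model V: Model W is ranked higher on 4+3+2 = 9 ballots, Model V on 12. Model V wins 12–9.
Model W vs Concept 2: Model W is ranked higher on 4+2 = 6 ballots, Concept 2 on 15. Concept 2 wins 15–6.
Model W vs Cirrus: Model W preferred on 4+2 = 6 ballots; Cirrus wins 15–6.
Model W vs Model S1: 3+2 = 5 for Model W, 16 for Model S1 — Model S1 by 16–5.
Model V vs Concept 2: 3+4+4+2 = 13 for Model V, 8 for Concept 2 — Model V by 13–8.
Model V vs Cirrus: Model V is ranked higher on 3+4+2 = 9 ballots, Cirrus on 12. Cirrus wins 12–9.
Model V vs Model S1: 3+4+2 = 9 for Model V, 12 for Model S1 — Model S1 by 12–9.
Concept 2 vs Cirrus: Cirrus wins 11–10.
Concept 2 vs Model S1: 7 to 14, Model S1.
Cirrus vs Model S1: Model S1, 14–7.
Model W is beaten in every head-to-head and is the Condorcet loser.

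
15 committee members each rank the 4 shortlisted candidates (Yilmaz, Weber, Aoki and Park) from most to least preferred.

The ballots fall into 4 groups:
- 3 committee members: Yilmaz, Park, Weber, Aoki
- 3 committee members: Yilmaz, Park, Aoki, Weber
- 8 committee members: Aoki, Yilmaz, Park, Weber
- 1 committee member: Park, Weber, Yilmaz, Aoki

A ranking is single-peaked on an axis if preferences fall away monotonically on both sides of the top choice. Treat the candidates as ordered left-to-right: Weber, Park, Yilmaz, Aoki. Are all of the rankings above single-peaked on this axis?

yes

Axis positions: Weber=1, Park=2, Yilmaz=3, Aoki=4.
Group 1 (peak Yilmaz at position 3): ranking walks positions 3-2-1-4, expanding outward from the peak — single-peaked.
Group 2 (peak Yilmaz at position 3): ranking walks positions 3-2-4-1, expanding outward from the peak — single-peaked.
Group 3 (peak Aoki at position 4): ranking walks positions 4-3-2-1, expanding outward from the peak — single-peaked.
Group 4 (peak Park at position 2): ranking walks positions 2-1-3-4, expanding outward from the peak — single-peaked.
Every ranking is single-peaked on this axis.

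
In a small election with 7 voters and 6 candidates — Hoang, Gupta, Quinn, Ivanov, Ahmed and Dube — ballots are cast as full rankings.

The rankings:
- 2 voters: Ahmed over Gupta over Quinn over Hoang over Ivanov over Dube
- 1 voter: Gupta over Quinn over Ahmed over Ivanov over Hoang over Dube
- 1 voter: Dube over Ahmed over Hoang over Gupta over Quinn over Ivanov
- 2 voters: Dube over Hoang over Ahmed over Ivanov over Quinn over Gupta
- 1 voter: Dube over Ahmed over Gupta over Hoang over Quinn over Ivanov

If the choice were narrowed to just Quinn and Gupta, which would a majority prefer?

Gupta

Ballots ranking Quinn above Gupta: 2.
Ballots ranking Gupta above Quinn: 7 − 2 = 5.
Gupta wins the head-to-head 5–2.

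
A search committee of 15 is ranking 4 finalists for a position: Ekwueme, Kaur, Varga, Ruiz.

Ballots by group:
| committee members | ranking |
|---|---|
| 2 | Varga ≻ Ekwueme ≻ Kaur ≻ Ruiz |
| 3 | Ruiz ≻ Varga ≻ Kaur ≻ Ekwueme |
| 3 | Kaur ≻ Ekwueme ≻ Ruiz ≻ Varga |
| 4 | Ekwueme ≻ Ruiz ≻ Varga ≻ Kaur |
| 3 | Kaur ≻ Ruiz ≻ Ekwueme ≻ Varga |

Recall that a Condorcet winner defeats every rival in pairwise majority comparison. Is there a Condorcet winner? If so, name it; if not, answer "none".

none

Check each pair by majority over 15 ballots:
Ekwueme–Kaur: Kaur 9–6.
Ekwueme vs Varga: Ekwueme, 10–5.
Ekwueme vs Ruiz: Ekwueme, 9–6.
Kaur vs Varga: Varga, 9–6.
Kaur vs Ruiz: Kaur wins 8–7.
Varga vs Ruiz: Ruiz, 13–2.
No candidate is unbeaten: Ekwueme loses to Kaur; Kaur loses to Varga; Varga loses to Ekwueme; Ruiz loses to Ekwueme. In particular Ekwueme beats Varga beats Kaur beats Ekwueme is a majority cycle — no Condorcet winner exists.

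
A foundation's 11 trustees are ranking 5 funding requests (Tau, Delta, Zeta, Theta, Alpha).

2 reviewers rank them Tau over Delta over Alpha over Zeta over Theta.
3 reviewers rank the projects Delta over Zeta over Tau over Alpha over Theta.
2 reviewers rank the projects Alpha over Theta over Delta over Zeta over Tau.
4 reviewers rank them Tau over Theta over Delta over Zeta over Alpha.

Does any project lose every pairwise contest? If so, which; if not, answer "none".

Pairwise majorities:
Tau vs Delta: Tau wins 6–5.
Tau–Zeta: Tau 6–5.
Tau vs Theta: Tau is ranked higher on 2+3+4 = 9 ballots, Theta on 2. Tau wins 9–2.
Tau vs Alpha: Tau, 9–2.
Delta vs Zeta: Delta, 11–0.
Delta–Theta: Theta 6–5.
Delta vs Alpha: Delta is ranked higher on 2+3+4 = 9 ballots, Alpha on 2. Delta wins 9–2.
Zeta vs Theta: 5 to 6, Theta.
Zeta vs Alpha: 3+4 = 7 for Zeta, 4 for Alpha — Zeta by 7–4.
Theta vs Alpha: 4 to 7, Alpha.
Each project has at least one pairwise win (Tau beats Delta; Delta beats Zeta; Zeta beats Alpha; Theta beats Delta; Alpha beats Theta) — no Condorcet loser.

none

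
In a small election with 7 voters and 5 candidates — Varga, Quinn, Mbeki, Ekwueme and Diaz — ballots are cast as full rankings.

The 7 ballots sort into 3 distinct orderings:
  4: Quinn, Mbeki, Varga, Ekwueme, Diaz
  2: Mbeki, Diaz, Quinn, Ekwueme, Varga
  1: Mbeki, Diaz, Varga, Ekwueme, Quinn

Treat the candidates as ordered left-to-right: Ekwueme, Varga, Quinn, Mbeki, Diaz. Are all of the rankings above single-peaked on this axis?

no

Axis positions: Ekwueme=1, Varga=2, Quinn=3, Mbeki=4, Diaz=5.
Faction 1 (peak Quinn at position 3): ranking walks positions 3-4-2-1-5, expanding outward from the peak — single-peaked.
Faction 2: ranking walks positions 4-5-3-1-2; Ekwueme is ranked above Varga even though Varga lies between Ekwueme and the peak Mbeki on the axis — preferences dip and rise again. Not single-peaked.
Faction 3: ranking walks positions 4-5-2-1-3; Varga is ranked above Quinn even though Quinn lies between Varga and the peak Mbeki on the axis — preferences dip and rise again. Not single-peaked.
Faction 2 violates single-peakedness, so the profile is not single-peaked on this axis.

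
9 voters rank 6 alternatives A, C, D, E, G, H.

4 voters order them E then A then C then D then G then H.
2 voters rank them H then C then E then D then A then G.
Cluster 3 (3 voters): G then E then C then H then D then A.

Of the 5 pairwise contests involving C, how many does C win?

C against each rival (9 voters):
C vs A: 5 to 4, C.
C vs D: C wins 9–0.
C–E: E 7–2.
C–G: C 6–3.
C vs H: 7 to 2, C.
C beats A, D, G, H; loses to E — 4 pairwise wins.

4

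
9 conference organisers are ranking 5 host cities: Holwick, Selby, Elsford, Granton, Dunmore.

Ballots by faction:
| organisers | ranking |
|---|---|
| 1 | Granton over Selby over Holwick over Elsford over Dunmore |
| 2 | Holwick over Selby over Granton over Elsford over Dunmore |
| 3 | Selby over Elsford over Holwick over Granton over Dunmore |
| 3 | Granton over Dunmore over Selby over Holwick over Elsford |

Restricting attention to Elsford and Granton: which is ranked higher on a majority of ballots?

Ballots ranking Elsford above Granton: 3.
Ballots ranking Granton above Elsford: 9 − 3 = 6.
Granton wins the head-to-head 6–3.

Granton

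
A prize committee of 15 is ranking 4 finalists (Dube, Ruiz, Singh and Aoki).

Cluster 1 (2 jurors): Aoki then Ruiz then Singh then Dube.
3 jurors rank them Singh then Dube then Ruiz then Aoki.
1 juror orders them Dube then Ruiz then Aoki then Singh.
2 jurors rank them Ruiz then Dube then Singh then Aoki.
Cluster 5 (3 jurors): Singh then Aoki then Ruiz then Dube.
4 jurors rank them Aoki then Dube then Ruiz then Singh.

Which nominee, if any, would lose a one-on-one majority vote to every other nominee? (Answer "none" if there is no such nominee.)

none

Head-to-head results (15 jurors):
Dube vs Ruiz: 8 to 7, Dube.
Dube vs Singh: Singh wins 8–7.
Dube vs Aoki: Dube is ranked higher on 3+1+2 = 6 ballots, Aoki on 9. Aoki wins 9–6.
Ruiz vs Singh: Ruiz wins 9–6.
Ruiz vs Aoki: 6 to 9, Aoki.
Singh vs Aoki: Singh is ranked higher on 3+2+3 = 8 ballots, Aoki on 7. Singh wins 8–7.
Every nominee wins at least one matchup (Dube beats Ruiz; Ruiz beats Singh; Singh beats Dube; Aoki beats Dube), so there is no Condorcet loser.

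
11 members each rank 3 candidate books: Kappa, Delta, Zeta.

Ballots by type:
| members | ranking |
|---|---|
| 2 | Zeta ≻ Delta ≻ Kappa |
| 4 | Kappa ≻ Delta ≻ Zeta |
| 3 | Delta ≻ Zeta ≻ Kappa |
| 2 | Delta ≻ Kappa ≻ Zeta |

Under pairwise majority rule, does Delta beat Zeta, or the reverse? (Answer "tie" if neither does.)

Delta

Ballots ranking Delta above Zeta: 4 + 3 + 2 = 9.
Ballots ranking Zeta above Delta: 11 − 9 = 2.
Delta wins the head-to-head 9–2.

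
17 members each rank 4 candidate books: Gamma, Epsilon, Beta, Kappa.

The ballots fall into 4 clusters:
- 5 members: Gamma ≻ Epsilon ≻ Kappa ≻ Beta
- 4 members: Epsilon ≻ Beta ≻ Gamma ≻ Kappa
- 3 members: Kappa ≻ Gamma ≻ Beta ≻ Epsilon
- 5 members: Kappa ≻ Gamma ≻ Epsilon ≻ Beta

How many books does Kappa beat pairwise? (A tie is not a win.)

1

Kappa against each rival (17 members):
Kappa vs Gamma: Gamma, 9–8.
Kappa–Epsilon: Epsilon 9–8.
Kappa vs Beta: Kappa, 13–4.
Kappa beats Beta; loses to Gamma, Epsilon — 1 pairwise win.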